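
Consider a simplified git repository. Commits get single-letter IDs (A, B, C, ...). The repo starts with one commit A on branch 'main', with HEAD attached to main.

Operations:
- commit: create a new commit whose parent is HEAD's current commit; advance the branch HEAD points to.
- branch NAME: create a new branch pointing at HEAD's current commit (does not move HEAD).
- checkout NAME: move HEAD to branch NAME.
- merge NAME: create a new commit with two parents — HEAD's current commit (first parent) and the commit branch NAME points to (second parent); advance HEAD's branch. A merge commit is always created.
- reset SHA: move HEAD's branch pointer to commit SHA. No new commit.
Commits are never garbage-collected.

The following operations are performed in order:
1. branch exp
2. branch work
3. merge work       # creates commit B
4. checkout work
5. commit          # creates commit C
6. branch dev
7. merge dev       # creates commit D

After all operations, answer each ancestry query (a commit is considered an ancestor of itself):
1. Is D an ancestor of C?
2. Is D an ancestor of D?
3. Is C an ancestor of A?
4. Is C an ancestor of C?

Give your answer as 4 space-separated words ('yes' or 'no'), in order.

Answer: no yes no yes

Derivation:
After op 1 (branch): HEAD=main@A [exp=A main=A]
After op 2 (branch): HEAD=main@A [exp=A main=A work=A]
After op 3 (merge): HEAD=main@B [exp=A main=B work=A]
After op 4 (checkout): HEAD=work@A [exp=A main=B work=A]
After op 5 (commit): HEAD=work@C [exp=A main=B work=C]
After op 6 (branch): HEAD=work@C [dev=C exp=A main=B work=C]
After op 7 (merge): HEAD=work@D [dev=C exp=A main=B work=D]
ancestors(C) = {A,C}; D in? no
ancestors(D) = {A,C,D}; D in? yes
ancestors(A) = {A}; C in? no
ancestors(C) = {A,C}; C in? yes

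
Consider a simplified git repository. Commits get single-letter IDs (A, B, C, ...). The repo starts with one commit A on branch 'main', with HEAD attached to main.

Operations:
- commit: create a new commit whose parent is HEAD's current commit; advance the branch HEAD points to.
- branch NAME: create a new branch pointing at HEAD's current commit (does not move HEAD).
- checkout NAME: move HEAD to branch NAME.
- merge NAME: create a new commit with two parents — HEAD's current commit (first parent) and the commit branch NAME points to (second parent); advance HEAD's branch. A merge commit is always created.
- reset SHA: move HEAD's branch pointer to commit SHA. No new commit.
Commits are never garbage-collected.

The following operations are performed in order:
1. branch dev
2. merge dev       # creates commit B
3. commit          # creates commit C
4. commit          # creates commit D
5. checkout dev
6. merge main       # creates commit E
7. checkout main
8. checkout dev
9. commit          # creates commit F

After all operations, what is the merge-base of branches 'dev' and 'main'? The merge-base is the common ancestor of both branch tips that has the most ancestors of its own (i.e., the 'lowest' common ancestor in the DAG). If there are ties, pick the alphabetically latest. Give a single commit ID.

Answer: D

Derivation:
After op 1 (branch): HEAD=main@A [dev=A main=A]
After op 2 (merge): HEAD=main@B [dev=A main=B]
After op 3 (commit): HEAD=main@C [dev=A main=C]
After op 4 (commit): HEAD=main@D [dev=A main=D]
After op 5 (checkout): HEAD=dev@A [dev=A main=D]
After op 6 (merge): HEAD=dev@E [dev=E main=D]
After op 7 (checkout): HEAD=main@D [dev=E main=D]
After op 8 (checkout): HEAD=dev@E [dev=E main=D]
After op 9 (commit): HEAD=dev@F [dev=F main=D]
ancestors(dev=F): ['A', 'B', 'C', 'D', 'E', 'F']
ancestors(main=D): ['A', 'B', 'C', 'D']
common: ['A', 'B', 'C', 'D']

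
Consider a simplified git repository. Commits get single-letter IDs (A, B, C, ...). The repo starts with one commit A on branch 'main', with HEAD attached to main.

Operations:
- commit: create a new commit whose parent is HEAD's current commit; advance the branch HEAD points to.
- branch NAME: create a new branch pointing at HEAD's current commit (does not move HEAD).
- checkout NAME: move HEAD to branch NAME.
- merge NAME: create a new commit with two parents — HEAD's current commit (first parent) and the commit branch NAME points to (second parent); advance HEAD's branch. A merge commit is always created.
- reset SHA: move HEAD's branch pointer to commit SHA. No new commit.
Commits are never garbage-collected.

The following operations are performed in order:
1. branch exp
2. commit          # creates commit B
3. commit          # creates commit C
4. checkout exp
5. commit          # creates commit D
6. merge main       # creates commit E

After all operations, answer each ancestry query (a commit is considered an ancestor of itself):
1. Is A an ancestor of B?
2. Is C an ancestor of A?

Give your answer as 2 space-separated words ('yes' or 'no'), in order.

After op 1 (branch): HEAD=main@A [exp=A main=A]
After op 2 (commit): HEAD=main@B [exp=A main=B]
After op 3 (commit): HEAD=main@C [exp=A main=C]
After op 4 (checkout): HEAD=exp@A [exp=A main=C]
After op 5 (commit): HEAD=exp@D [exp=D main=C]
After op 6 (merge): HEAD=exp@E [exp=E main=C]
ancestors(B) = {A,B}; A in? yes
ancestors(A) = {A}; C in? no

Answer: yes no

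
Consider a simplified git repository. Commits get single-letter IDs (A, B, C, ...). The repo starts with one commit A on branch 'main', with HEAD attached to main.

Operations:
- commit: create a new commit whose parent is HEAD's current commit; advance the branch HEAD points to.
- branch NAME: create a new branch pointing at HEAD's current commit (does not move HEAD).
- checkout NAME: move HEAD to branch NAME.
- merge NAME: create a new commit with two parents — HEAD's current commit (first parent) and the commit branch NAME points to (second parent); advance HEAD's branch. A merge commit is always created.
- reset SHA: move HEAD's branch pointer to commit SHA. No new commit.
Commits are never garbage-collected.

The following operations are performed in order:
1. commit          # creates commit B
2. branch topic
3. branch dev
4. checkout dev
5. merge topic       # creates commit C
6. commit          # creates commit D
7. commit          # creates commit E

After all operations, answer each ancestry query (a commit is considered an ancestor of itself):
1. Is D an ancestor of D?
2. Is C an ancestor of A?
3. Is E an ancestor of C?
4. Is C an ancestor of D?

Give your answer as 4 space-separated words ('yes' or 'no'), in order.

After op 1 (commit): HEAD=main@B [main=B]
After op 2 (branch): HEAD=main@B [main=B topic=B]
After op 3 (branch): HEAD=main@B [dev=B main=B topic=B]
After op 4 (checkout): HEAD=dev@B [dev=B main=B topic=B]
After op 5 (merge): HEAD=dev@C [dev=C main=B topic=B]
After op 6 (commit): HEAD=dev@D [dev=D main=B topic=B]
After op 7 (commit): HEAD=dev@E [dev=E main=B topic=B]
ancestors(D) = {A,B,C,D}; D in? yes
ancestors(A) = {A}; C in? no
ancestors(C) = {A,B,C}; E in? no
ancestors(D) = {A,B,C,D}; C in? yes

Answer: yes no no yes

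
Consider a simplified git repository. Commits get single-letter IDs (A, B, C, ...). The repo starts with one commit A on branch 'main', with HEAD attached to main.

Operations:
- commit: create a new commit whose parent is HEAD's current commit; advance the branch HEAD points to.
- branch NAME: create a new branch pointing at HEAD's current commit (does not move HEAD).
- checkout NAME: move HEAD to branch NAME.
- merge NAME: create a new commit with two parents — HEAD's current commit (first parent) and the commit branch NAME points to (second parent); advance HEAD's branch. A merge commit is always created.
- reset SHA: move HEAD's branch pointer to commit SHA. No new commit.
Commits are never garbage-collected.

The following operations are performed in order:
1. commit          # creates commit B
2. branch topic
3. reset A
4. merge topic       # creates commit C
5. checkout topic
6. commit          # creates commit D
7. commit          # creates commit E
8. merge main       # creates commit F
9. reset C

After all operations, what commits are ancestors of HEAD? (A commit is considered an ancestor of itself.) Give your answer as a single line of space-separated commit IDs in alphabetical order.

After op 1 (commit): HEAD=main@B [main=B]
After op 2 (branch): HEAD=main@B [main=B topic=B]
After op 3 (reset): HEAD=main@A [main=A topic=B]
After op 4 (merge): HEAD=main@C [main=C topic=B]
After op 5 (checkout): HEAD=topic@B [main=C topic=B]
After op 6 (commit): HEAD=topic@D [main=C topic=D]
After op 7 (commit): HEAD=topic@E [main=C topic=E]
After op 8 (merge): HEAD=topic@F [main=C topic=F]
After op 9 (reset): HEAD=topic@C [main=C topic=C]

Answer: A B C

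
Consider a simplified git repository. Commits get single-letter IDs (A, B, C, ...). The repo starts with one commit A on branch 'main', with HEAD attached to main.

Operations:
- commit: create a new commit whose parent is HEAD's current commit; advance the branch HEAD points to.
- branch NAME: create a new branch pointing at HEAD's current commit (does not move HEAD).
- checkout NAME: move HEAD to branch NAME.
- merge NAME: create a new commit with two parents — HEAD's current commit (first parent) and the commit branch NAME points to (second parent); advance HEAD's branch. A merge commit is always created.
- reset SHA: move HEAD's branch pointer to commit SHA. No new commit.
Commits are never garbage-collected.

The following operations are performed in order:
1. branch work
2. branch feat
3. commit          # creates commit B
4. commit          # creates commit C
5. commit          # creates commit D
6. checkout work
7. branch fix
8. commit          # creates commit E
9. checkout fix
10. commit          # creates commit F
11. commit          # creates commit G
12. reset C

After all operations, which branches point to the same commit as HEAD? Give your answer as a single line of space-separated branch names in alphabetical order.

After op 1 (branch): HEAD=main@A [main=A work=A]
After op 2 (branch): HEAD=main@A [feat=A main=A work=A]
After op 3 (commit): HEAD=main@B [feat=A main=B work=A]
After op 4 (commit): HEAD=main@C [feat=A main=C work=A]
After op 5 (commit): HEAD=main@D [feat=A main=D work=A]
After op 6 (checkout): HEAD=work@A [feat=A main=D work=A]
After op 7 (branch): HEAD=work@A [feat=A fix=A main=D work=A]
After op 8 (commit): HEAD=work@E [feat=A fix=A main=D work=E]
After op 9 (checkout): HEAD=fix@A [feat=A fix=A main=D work=E]
After op 10 (commit): HEAD=fix@F [feat=A fix=F main=D work=E]
After op 11 (commit): HEAD=fix@G [feat=A fix=G main=D work=E]
After op 12 (reset): HEAD=fix@C [feat=A fix=C main=D work=E]

Answer: fix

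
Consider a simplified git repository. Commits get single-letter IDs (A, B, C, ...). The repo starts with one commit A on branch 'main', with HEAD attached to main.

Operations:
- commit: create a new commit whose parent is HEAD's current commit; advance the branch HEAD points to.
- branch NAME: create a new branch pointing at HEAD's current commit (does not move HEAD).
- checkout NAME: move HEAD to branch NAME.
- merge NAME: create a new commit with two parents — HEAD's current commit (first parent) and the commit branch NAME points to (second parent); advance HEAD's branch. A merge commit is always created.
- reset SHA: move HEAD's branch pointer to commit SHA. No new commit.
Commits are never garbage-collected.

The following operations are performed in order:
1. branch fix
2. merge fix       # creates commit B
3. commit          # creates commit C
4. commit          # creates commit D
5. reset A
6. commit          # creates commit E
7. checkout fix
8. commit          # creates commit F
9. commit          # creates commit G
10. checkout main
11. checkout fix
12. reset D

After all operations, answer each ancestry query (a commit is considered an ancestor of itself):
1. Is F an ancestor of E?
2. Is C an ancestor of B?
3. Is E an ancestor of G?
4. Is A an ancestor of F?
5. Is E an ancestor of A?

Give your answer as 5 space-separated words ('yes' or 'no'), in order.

After op 1 (branch): HEAD=main@A [fix=A main=A]
After op 2 (merge): HEAD=main@B [fix=A main=B]
After op 3 (commit): HEAD=main@C [fix=A main=C]
After op 4 (commit): HEAD=main@D [fix=A main=D]
After op 5 (reset): HEAD=main@A [fix=A main=A]
After op 6 (commit): HEAD=main@E [fix=A main=E]
After op 7 (checkout): HEAD=fix@A [fix=A main=E]
After op 8 (commit): HEAD=fix@F [fix=F main=E]
After op 9 (commit): HEAD=fix@G [fix=G main=E]
After op 10 (checkout): HEAD=main@E [fix=G main=E]
After op 11 (checkout): HEAD=fix@G [fix=G main=E]
After op 12 (reset): HEAD=fix@D [fix=D main=E]
ancestors(E) = {A,E}; F in? no
ancestors(B) = {A,B}; C in? no
ancestors(G) = {A,F,G}; E in? no
ancestors(F) = {A,F}; A in? yes
ancestors(A) = {A}; E in? no

Answer: no no no yes no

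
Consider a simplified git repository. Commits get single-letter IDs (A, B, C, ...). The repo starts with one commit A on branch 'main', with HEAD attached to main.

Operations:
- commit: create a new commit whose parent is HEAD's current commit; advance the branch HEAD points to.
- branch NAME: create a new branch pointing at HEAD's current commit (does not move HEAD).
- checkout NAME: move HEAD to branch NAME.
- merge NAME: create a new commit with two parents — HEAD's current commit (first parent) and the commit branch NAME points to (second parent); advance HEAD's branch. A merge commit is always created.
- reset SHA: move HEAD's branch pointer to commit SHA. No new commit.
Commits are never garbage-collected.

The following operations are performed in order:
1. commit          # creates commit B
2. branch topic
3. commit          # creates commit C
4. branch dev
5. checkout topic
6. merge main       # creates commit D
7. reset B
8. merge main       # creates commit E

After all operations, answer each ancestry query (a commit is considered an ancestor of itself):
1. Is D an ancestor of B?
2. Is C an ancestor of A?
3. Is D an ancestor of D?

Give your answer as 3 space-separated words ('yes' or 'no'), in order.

After op 1 (commit): HEAD=main@B [main=B]
After op 2 (branch): HEAD=main@B [main=B topic=B]
After op 3 (commit): HEAD=main@C [main=C topic=B]
After op 4 (branch): HEAD=main@C [dev=C main=C topic=B]
After op 5 (checkout): HEAD=topic@B [dev=C main=C topic=B]
After op 6 (merge): HEAD=topic@D [dev=C main=C topic=D]
After op 7 (reset): HEAD=topic@B [dev=C main=C topic=B]
After op 8 (merge): HEAD=topic@E [dev=C main=C topic=E]
ancestors(B) = {A,B}; D in? no
ancestors(A) = {A}; C in? no
ancestors(D) = {A,B,C,D}; D in? yes

Answer: no no yes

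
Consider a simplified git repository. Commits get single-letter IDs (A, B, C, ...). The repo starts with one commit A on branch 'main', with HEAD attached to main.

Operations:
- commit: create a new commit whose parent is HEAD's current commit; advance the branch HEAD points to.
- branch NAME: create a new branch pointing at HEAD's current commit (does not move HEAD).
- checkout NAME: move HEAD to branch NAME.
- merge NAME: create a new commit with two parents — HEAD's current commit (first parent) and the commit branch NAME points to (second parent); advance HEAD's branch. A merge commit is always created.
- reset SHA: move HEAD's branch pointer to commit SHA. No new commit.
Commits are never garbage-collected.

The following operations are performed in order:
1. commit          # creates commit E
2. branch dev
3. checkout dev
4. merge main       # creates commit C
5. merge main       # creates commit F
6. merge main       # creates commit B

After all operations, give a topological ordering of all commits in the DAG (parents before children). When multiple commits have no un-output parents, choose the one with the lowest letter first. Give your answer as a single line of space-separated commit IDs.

After op 1 (commit): HEAD=main@E [main=E]
After op 2 (branch): HEAD=main@E [dev=E main=E]
After op 3 (checkout): HEAD=dev@E [dev=E main=E]
After op 4 (merge): HEAD=dev@C [dev=C main=E]
After op 5 (merge): HEAD=dev@F [dev=F main=E]
After op 6 (merge): HEAD=dev@B [dev=B main=E]
commit A: parents=[]
commit B: parents=['F', 'E']
commit C: parents=['E', 'E']
commit E: parents=['A']
commit F: parents=['C', 'E']

Answer: A E C F B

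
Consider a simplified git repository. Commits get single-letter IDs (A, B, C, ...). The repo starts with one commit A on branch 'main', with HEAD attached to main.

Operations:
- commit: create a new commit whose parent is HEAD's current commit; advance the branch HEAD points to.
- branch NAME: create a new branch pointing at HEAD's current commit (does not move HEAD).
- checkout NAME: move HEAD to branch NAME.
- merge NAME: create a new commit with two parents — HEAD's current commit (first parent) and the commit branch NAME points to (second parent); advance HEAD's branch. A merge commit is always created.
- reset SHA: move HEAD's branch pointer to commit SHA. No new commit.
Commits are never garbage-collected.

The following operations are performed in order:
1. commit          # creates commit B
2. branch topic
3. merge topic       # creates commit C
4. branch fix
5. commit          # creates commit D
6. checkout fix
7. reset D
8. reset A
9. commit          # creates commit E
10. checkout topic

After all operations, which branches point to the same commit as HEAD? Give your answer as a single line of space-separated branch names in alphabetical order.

Answer: topic

Derivation:
After op 1 (commit): HEAD=main@B [main=B]
After op 2 (branch): HEAD=main@B [main=B topic=B]
After op 3 (merge): HEAD=main@C [main=C topic=B]
After op 4 (branch): HEAD=main@C [fix=C main=C topic=B]
After op 5 (commit): HEAD=main@D [fix=C main=D topic=B]
After op 6 (checkout): HEAD=fix@C [fix=C main=D topic=B]
After op 7 (reset): HEAD=fix@D [fix=D main=D topic=B]
After op 8 (reset): HEAD=fix@A [fix=A main=D topic=B]
After op 9 (commit): HEAD=fix@E [fix=E main=D topic=B]
After op 10 (checkout): HEAD=topic@B [fix=E main=D topic=B]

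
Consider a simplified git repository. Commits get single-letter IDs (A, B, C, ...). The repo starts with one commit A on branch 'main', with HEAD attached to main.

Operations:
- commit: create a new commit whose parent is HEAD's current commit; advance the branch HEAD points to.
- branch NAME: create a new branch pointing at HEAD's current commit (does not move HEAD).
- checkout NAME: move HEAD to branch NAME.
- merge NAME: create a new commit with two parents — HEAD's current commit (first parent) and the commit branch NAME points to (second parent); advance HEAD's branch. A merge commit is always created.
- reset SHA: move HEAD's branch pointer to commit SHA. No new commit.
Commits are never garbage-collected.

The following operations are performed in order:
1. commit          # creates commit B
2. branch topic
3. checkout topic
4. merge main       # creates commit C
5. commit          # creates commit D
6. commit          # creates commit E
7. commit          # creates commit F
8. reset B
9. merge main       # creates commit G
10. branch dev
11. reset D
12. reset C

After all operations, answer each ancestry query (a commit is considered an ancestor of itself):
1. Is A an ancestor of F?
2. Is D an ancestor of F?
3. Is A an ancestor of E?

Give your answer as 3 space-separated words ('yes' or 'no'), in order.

After op 1 (commit): HEAD=main@B [main=B]
After op 2 (branch): HEAD=main@B [main=B topic=B]
After op 3 (checkout): HEAD=topic@B [main=B topic=B]
After op 4 (merge): HEAD=topic@C [main=B topic=C]
After op 5 (commit): HEAD=topic@D [main=B topic=D]
After op 6 (commit): HEAD=topic@E [main=B topic=E]
After op 7 (commit): HEAD=topic@F [main=B topic=F]
After op 8 (reset): HEAD=topic@B [main=B topic=B]
After op 9 (merge): HEAD=topic@G [main=B topic=G]
After op 10 (branch): HEAD=topic@G [dev=G main=B topic=G]
After op 11 (reset): HEAD=topic@D [dev=G main=B topic=D]
After op 12 (reset): HEAD=topic@C [dev=G main=B topic=C]
ancestors(F) = {A,B,C,D,E,F}; A in? yes
ancestors(F) = {A,B,C,D,E,F}; D in? yes
ancestors(E) = {A,B,C,D,E}; A in? yes

Answer: yes yes yes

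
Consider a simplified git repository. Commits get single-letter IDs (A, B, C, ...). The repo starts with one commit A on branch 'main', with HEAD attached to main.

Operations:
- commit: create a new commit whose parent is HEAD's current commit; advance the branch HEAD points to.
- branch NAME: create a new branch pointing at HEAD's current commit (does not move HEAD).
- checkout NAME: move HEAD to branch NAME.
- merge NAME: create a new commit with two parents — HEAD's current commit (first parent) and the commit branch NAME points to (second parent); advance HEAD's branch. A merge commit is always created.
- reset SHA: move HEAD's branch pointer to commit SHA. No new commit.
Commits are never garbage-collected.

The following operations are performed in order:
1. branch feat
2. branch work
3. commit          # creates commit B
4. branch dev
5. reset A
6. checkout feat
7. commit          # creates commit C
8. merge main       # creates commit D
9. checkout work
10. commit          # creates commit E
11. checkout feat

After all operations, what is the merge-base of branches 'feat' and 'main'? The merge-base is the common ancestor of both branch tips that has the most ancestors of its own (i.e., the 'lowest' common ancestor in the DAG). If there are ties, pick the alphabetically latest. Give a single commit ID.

Answer: A

Derivation:
After op 1 (branch): HEAD=main@A [feat=A main=A]
After op 2 (branch): HEAD=main@A [feat=A main=A work=A]
After op 3 (commit): HEAD=main@B [feat=A main=B work=A]
After op 4 (branch): HEAD=main@B [dev=B feat=A main=B work=A]
After op 5 (reset): HEAD=main@A [dev=B feat=A main=A work=A]
After op 6 (checkout): HEAD=feat@A [dev=B feat=A main=A work=A]
After op 7 (commit): HEAD=feat@C [dev=B feat=C main=A work=A]
After op 8 (merge): HEAD=feat@D [dev=B feat=D main=A work=A]
After op 9 (checkout): HEAD=work@A [dev=B feat=D main=A work=A]
After op 10 (commit): HEAD=work@E [dev=B feat=D main=A work=E]
After op 11 (checkout): HEAD=feat@D [dev=B feat=D main=A work=E]
ancestors(feat=D): ['A', 'C', 'D']
ancestors(main=A): ['A']
common: ['A']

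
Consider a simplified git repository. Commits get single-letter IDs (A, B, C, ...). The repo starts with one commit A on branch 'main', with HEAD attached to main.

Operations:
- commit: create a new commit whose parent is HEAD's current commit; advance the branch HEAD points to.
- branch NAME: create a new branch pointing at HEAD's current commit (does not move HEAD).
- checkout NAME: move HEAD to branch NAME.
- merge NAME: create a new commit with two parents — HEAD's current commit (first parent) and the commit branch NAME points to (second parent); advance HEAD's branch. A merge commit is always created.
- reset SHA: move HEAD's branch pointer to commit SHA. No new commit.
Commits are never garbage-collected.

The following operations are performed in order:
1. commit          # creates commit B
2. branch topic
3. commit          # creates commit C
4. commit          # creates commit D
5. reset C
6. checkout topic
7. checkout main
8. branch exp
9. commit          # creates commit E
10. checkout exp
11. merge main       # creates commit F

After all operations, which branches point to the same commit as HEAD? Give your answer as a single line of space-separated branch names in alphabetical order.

Answer: exp

Derivation:
After op 1 (commit): HEAD=main@B [main=B]
After op 2 (branch): HEAD=main@B [main=B topic=B]
After op 3 (commit): HEAD=main@C [main=C topic=B]
After op 4 (commit): HEAD=main@D [main=D topic=B]
After op 5 (reset): HEAD=main@C [main=C topic=B]
After op 6 (checkout): HEAD=topic@B [main=C topic=B]
After op 7 (checkout): HEAD=main@C [main=C topic=B]
After op 8 (branch): HEAD=main@C [exp=C main=C topic=B]
After op 9 (commit): HEAD=main@E [exp=C main=E topic=B]
After op 10 (checkout): HEAD=exp@C [exp=C main=E topic=B]
After op 11 (merge): HEAD=exp@F [exp=F main=E topic=B]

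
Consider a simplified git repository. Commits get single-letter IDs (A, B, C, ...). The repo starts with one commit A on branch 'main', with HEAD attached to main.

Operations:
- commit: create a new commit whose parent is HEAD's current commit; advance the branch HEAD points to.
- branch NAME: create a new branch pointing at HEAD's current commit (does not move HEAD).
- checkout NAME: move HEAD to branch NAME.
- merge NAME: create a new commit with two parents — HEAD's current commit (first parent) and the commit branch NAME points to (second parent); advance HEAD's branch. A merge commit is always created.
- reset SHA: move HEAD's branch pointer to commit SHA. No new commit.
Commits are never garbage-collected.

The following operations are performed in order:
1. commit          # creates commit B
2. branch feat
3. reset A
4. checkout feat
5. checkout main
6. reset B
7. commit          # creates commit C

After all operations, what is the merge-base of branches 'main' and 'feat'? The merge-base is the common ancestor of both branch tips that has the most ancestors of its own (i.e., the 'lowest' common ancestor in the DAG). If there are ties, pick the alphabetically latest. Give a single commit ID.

After op 1 (commit): HEAD=main@B [main=B]
After op 2 (branch): HEAD=main@B [feat=B main=B]
After op 3 (reset): HEAD=main@A [feat=B main=A]
After op 4 (checkout): HEAD=feat@B [feat=B main=A]
After op 5 (checkout): HEAD=main@A [feat=B main=A]
After op 6 (reset): HEAD=main@B [feat=B main=B]
After op 7 (commit): HEAD=main@C [feat=B main=C]
ancestors(main=C): ['A', 'B', 'C']
ancestors(feat=B): ['A', 'B']
common: ['A', 'B']

Answer: B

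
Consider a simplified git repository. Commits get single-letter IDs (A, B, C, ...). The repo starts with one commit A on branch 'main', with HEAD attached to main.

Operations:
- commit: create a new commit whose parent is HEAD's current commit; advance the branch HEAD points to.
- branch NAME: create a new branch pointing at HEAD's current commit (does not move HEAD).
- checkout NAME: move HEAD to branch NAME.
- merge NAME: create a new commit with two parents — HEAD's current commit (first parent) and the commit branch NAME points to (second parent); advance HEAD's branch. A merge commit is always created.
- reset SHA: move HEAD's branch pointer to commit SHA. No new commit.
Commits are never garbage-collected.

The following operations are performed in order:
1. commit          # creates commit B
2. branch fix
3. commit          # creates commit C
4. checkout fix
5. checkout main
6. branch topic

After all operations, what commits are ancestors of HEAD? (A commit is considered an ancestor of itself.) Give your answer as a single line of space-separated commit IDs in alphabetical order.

Answer: A B C

Derivation:
After op 1 (commit): HEAD=main@B [main=B]
After op 2 (branch): HEAD=main@B [fix=B main=B]
After op 3 (commit): HEAD=main@C [fix=B main=C]
After op 4 (checkout): HEAD=fix@B [fix=B main=C]
After op 5 (checkout): HEAD=main@C [fix=B main=C]
After op 6 (branch): HEAD=main@C [fix=B main=C topic=C]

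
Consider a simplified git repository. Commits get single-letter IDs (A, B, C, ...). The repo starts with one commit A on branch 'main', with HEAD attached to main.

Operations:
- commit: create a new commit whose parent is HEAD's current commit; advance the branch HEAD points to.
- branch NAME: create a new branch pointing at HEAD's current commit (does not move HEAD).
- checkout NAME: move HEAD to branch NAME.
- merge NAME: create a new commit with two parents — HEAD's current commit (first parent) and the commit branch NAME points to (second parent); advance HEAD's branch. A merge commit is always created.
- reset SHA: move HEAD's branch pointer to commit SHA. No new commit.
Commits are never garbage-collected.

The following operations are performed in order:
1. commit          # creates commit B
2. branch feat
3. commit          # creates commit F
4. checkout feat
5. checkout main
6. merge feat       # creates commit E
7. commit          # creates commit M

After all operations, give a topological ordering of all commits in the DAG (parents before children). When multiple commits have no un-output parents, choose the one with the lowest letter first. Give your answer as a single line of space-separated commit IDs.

Answer: A B F E M

Derivation:
After op 1 (commit): HEAD=main@B [main=B]
After op 2 (branch): HEAD=main@B [feat=B main=B]
After op 3 (commit): HEAD=main@F [feat=B main=F]
After op 4 (checkout): HEAD=feat@B [feat=B main=F]
After op 5 (checkout): HEAD=main@F [feat=B main=F]
After op 6 (merge): HEAD=main@E [feat=B main=E]
After op 7 (commit): HEAD=main@M [feat=B main=M]
commit A: parents=[]
commit B: parents=['A']
commit E: parents=['F', 'B']
commit F: parents=['B']
commit M: parents=['E']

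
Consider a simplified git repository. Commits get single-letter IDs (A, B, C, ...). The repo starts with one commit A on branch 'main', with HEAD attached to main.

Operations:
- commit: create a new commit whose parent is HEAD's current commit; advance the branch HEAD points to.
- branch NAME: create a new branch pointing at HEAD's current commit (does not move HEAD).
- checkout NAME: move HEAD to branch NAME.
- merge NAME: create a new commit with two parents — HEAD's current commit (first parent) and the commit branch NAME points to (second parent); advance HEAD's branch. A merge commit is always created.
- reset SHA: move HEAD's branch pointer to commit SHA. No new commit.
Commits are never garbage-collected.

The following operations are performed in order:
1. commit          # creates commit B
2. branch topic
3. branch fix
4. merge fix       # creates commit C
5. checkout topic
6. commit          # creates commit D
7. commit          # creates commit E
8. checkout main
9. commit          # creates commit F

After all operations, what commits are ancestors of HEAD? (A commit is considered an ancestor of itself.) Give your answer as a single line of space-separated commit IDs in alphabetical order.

After op 1 (commit): HEAD=main@B [main=B]
After op 2 (branch): HEAD=main@B [main=B topic=B]
After op 3 (branch): HEAD=main@B [fix=B main=B topic=B]
After op 4 (merge): HEAD=main@C [fix=B main=C topic=B]
After op 5 (checkout): HEAD=topic@B [fix=B main=C topic=B]
After op 6 (commit): HEAD=topic@D [fix=B main=C topic=D]
After op 7 (commit): HEAD=topic@E [fix=B main=C topic=E]
After op 8 (checkout): HEAD=main@C [fix=B main=C topic=E]
After op 9 (commit): HEAD=main@F [fix=B main=F topic=E]

Answer: A B C F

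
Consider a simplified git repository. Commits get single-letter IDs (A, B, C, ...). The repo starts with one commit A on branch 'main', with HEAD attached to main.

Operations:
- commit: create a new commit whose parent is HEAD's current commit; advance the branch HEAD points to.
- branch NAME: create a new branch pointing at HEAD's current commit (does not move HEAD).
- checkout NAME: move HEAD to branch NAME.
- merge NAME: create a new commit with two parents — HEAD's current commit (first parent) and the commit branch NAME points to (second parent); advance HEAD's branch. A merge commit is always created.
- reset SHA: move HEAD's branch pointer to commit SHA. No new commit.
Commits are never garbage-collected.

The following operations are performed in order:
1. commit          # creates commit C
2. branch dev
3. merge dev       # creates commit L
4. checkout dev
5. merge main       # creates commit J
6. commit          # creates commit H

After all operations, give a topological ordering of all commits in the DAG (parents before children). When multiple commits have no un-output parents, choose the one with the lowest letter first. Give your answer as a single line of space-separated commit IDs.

Answer: A C L J H

Derivation:
After op 1 (commit): HEAD=main@C [main=C]
After op 2 (branch): HEAD=main@C [dev=C main=C]
After op 3 (merge): HEAD=main@L [dev=C main=L]
After op 4 (checkout): HEAD=dev@C [dev=C main=L]
After op 5 (merge): HEAD=dev@J [dev=J main=L]
After op 6 (commit): HEAD=dev@H [dev=H main=L]
commit A: parents=[]
commit C: parents=['A']
commit H: parents=['J']
commit J: parents=['C', 'L']
commit L: parents=['C', 'C']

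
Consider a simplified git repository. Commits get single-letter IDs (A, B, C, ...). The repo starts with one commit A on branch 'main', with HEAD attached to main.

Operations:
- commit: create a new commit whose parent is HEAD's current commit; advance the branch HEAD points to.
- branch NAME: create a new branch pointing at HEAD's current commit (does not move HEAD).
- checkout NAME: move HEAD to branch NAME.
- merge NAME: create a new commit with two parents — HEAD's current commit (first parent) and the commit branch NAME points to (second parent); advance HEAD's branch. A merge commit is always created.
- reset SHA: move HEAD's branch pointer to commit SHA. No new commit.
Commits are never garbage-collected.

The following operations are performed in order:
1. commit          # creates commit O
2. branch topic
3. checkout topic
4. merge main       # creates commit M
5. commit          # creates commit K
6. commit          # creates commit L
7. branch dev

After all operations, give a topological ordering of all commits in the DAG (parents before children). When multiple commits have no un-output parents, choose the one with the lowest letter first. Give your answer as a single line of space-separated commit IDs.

Answer: A O M K L

Derivation:
After op 1 (commit): HEAD=main@O [main=O]
After op 2 (branch): HEAD=main@O [main=O topic=O]
After op 3 (checkout): HEAD=topic@O [main=O topic=O]
After op 4 (merge): HEAD=topic@M [main=O topic=M]
After op 5 (commit): HEAD=topic@K [main=O topic=K]
After op 6 (commit): HEAD=topic@L [main=O topic=L]
After op 7 (branch): HEAD=topic@L [dev=L main=O topic=L]
commit A: parents=[]
commit K: parents=['M']
commit L: parents=['K']
commit M: parents=['O', 'O']
commit O: parents=['A']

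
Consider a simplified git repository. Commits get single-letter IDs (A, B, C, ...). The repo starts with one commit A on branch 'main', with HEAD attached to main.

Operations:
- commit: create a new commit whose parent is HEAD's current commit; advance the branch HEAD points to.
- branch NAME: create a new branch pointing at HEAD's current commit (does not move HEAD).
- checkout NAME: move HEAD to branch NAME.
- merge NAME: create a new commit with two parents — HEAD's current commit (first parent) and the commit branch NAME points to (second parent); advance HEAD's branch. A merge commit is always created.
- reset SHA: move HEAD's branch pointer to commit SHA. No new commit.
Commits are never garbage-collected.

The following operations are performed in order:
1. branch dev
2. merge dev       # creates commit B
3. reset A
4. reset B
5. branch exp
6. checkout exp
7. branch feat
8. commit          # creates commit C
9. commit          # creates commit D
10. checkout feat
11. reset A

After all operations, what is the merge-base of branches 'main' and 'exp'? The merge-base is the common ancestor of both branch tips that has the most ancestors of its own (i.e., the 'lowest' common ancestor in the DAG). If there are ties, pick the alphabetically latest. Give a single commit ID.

Answer: B

Derivation:
After op 1 (branch): HEAD=main@A [dev=A main=A]
After op 2 (merge): HEAD=main@B [dev=A main=B]
After op 3 (reset): HEAD=main@A [dev=A main=A]
After op 4 (reset): HEAD=main@B [dev=A main=B]
After op 5 (branch): HEAD=main@B [dev=A exp=B main=B]
After op 6 (checkout): HEAD=exp@B [dev=A exp=B main=B]
After op 7 (branch): HEAD=exp@B [dev=A exp=B feat=B main=B]
After op 8 (commit): HEAD=exp@C [dev=A exp=C feat=B main=B]
After op 9 (commit): HEAD=exp@D [dev=A exp=D feat=B main=B]
After op 10 (checkout): HEAD=feat@B [dev=A exp=D feat=B main=B]
After op 11 (reset): HEAD=feat@A [dev=A exp=D feat=A main=B]
ancestors(main=B): ['A', 'B']
ancestors(exp=D): ['A', 'B', 'C', 'D']
common: ['A', 'B']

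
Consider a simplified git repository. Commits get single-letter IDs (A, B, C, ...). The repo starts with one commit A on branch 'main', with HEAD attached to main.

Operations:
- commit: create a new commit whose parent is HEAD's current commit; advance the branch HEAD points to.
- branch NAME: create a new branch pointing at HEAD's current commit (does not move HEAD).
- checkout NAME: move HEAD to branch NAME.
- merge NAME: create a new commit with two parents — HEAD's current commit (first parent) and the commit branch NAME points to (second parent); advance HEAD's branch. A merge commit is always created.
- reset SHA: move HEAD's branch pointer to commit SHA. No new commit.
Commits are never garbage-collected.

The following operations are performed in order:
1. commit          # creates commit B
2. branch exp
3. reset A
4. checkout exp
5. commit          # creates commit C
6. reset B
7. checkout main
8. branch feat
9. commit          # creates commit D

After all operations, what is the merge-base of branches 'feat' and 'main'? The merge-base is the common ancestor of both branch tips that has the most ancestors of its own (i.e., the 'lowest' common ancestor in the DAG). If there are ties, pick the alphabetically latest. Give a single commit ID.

After op 1 (commit): HEAD=main@B [main=B]
After op 2 (branch): HEAD=main@B [exp=B main=B]
After op 3 (reset): HEAD=main@A [exp=B main=A]
After op 4 (checkout): HEAD=exp@B [exp=B main=A]
After op 5 (commit): HEAD=exp@C [exp=C main=A]
After op 6 (reset): HEAD=exp@B [exp=B main=A]
After op 7 (checkout): HEAD=main@A [exp=B main=A]
After op 8 (branch): HEAD=main@A [exp=B feat=A main=A]
After op 9 (commit): HEAD=main@D [exp=B feat=A main=D]
ancestors(feat=A): ['A']
ancestors(main=D): ['A', 'D']
common: ['A']

Answer: A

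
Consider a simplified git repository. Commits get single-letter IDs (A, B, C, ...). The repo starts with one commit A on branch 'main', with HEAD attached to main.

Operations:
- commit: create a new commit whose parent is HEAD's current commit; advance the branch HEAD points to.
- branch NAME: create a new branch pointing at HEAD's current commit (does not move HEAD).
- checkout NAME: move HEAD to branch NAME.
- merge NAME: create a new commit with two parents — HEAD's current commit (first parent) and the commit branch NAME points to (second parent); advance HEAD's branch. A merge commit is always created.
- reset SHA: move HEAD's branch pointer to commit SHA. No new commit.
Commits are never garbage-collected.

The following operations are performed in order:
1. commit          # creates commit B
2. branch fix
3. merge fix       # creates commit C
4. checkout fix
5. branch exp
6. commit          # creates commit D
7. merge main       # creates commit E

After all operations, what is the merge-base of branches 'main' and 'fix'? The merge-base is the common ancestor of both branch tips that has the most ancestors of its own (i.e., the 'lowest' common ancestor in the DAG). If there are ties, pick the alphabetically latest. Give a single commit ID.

After op 1 (commit): HEAD=main@B [main=B]
After op 2 (branch): HEAD=main@B [fix=B main=B]
After op 3 (merge): HEAD=main@C [fix=B main=C]
After op 4 (checkout): HEAD=fix@B [fix=B main=C]
After op 5 (branch): HEAD=fix@B [exp=B fix=B main=C]
After op 6 (commit): HEAD=fix@D [exp=B fix=D main=C]
After op 7 (merge): HEAD=fix@E [exp=B fix=E main=C]
ancestors(main=C): ['A', 'B', 'C']
ancestors(fix=E): ['A', 'B', 'C', 'D', 'E']
common: ['A', 'B', 'C']

Answer: C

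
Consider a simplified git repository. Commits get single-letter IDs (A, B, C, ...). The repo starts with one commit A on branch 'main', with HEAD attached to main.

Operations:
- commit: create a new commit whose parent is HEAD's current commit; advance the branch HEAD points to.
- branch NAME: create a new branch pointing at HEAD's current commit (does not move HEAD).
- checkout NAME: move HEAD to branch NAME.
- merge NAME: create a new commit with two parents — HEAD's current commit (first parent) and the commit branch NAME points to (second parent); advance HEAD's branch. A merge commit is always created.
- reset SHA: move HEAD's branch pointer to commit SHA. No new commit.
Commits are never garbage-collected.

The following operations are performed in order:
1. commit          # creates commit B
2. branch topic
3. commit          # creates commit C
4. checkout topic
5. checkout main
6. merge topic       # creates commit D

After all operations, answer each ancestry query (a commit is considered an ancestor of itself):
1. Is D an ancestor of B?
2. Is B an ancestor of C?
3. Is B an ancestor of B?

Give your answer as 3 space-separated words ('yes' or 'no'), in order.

After op 1 (commit): HEAD=main@B [main=B]
After op 2 (branch): HEAD=main@B [main=B topic=B]
After op 3 (commit): HEAD=main@C [main=C topic=B]
After op 4 (checkout): HEAD=topic@B [main=C topic=B]
After op 5 (checkout): HEAD=main@C [main=C topic=B]
After op 6 (merge): HEAD=main@D [main=D topic=B]
ancestors(B) = {A,B}; D in? no
ancestors(C) = {A,B,C}; B in? yes
ancestors(B) = {A,B}; B in? yes

Answer: no yes yes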